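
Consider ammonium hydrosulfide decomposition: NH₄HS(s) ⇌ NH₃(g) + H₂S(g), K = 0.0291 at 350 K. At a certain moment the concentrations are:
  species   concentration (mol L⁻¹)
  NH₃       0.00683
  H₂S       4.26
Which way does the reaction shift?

(NH₄HS is a pure solid — omitted from Q.)
Q = [NH₃]·[H₂S] = (0.00683)·(4.26) = 0.0291
Q = 0.0291 = K, so the system is already at equilibrium.

neither direction; the system is at equilibrium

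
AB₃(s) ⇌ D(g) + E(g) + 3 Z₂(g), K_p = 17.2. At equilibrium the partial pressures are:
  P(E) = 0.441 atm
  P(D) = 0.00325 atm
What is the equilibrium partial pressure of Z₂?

P(Z₂) = 22.9 atm

(AB₃ is a pure solid — omitted from K_p.)
At equilibrium, K_p = P(D)·P(E)·P(Z₂)³ = 17.2.
(0.00325)·(0.441)·(P(Z₂))³ = 17.2
P(Z₂)³ = 12000 ⇒ P(Z₂) = 22.9 atm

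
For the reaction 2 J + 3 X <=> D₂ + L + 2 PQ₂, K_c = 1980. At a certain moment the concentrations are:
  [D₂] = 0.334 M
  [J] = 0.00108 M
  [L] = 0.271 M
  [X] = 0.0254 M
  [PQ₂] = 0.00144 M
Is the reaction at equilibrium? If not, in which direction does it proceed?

to the left

Q_c = [D₂]·[L]·[PQ₂]² / ([J]²·[X]³) = (0.334)·(0.271)·(0.00144)² / ((0.00108)²·(0.0254)³) = 9820
Q_c = 9820 > K_c = 1980, so the reverse reaction proceeds.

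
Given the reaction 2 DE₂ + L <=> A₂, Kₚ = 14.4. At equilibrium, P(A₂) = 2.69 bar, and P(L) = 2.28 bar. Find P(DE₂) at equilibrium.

P(DE₂) = 0.286 bar

At equilibrium, Kₚ = P(A₂) / (P(DE₂)²·P(L)) = 14.4.
(2.69) / ((P(DE₂))²·(2.28)) = 14.4
P(DE₂)² = 0.0819 ⇒ P(DE₂) = 0.286 bar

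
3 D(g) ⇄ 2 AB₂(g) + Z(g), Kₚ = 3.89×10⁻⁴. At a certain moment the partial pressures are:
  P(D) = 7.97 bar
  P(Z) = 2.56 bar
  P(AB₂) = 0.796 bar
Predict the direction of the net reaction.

Qₚ = P(AB₂)²·P(Z) / P(D)³ = (0.796)²·(2.56) / (7.97)³ = 0.00320
Qₚ = 0.00320 > Kₚ = 3.89×10⁻⁴, so the reverse reaction proceeds.

in the reverse direction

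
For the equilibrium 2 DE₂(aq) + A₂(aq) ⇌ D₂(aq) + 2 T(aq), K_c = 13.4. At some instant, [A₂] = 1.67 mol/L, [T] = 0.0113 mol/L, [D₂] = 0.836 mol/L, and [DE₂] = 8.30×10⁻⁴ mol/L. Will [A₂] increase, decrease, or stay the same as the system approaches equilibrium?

increase

Q_c = [D₂]·[T]² / ([DE₂]²·[A₂]) = (0.836)·(0.0113)² / ((8.30×10⁻⁴)²·(1.67)) = 92.8
Q_c = 92.8 > K_c = 13.4: net reverse reaction.
A₂ is a reactant, so it increases.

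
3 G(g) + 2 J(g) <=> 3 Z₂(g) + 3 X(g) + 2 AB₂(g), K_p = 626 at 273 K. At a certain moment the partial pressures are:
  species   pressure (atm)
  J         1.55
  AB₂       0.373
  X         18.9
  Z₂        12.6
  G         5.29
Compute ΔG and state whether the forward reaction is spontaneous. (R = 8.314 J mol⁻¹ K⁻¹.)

ΔG = 4.84 kJ/mol; the forward reaction is non-spontaneous

Q_p = P(Z₂)³·P(X)³·P(AB₂)² / (P(G)³·P(J)²) = (12.6)³·(18.9)³·(0.373)² / ((5.29)³·(1.55)²) = 5280
ΔG = RT ln(Q_p/K_p) = (8.314 J mol⁻¹ K⁻¹)(273 K) × ln(5280/626)
   = (2.270 kJ/mol)(2.132) = 4.84 kJ/mol
ΔG > 0, so the forward reaction is non-spontaneous (proceeds in reverse).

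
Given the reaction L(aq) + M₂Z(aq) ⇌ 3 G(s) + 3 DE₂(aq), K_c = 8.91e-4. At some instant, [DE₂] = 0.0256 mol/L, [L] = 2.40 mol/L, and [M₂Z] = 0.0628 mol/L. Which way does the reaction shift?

(G is a pure solid — omitted from Q_c.)
Q_c = [DE₂]³ / ([L]·[M₂Z]) = (0.0256)³ / ((2.40)·(0.0628)) = 1.11e-4
Q_c = 1.11e-4 < K_c = 8.91e-4, so the forward reaction proceeds.

to the right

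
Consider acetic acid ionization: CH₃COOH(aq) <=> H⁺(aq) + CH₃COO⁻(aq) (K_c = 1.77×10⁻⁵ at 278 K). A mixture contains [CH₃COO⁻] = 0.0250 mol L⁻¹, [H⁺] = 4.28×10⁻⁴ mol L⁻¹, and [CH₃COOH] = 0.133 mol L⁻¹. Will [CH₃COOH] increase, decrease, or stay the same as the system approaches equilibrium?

Q_c = [H⁺]·[CH₃COO⁻] / [CH₃COOH] = (4.28×10⁻⁴)·(0.0250) / (0.133) = 8.05×10⁻⁵
Q_c = 8.05×10⁻⁵ > K_c = 1.77×10⁻⁵: net reverse reaction.
CH₃COOH is a reactant, so it increases.

increase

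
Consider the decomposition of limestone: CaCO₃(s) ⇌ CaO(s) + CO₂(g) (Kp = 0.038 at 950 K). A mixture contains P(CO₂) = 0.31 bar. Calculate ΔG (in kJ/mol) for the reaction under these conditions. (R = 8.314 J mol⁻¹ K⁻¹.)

ΔG = 16.6 kJ/mol

(CaCO₃, CaO are pure solids — omitted from Qp.)
Qp = P(CO₂) = 0.310
ΔG = RT ln(Qp/Kp) = (8.314 J mol⁻¹ K⁻¹)(950 K) × ln(0.310/0.038)
   = (7.898 kJ/mol)(2.099) = 16.6 kJ/mol
ΔG > 0, so the forward reaction is non-spontaneous (proceeds in reverse).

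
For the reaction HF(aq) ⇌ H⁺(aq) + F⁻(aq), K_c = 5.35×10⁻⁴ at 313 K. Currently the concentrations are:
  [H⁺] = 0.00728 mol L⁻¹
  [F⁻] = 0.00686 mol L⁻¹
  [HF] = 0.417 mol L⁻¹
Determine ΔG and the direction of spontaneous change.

ΔG = -3.89 kJ/mol; the forward reaction is spontaneous

Q_c = [H⁺]·[F⁻] / [HF] = (0.00728)·(0.00686) / (0.417) = 1.20×10⁻⁴
ΔG = RT ln(Q_c/K_c) = (8.314 J mol⁻¹ K⁻¹)(313 K) × ln(1.20×10⁻⁴/5.35×10⁻⁴)
   = (2.602 kJ/mol)(-1.495) = -3.89 kJ/mol
ΔG < 0, so the forward reaction is spontaneous (proceeds forward).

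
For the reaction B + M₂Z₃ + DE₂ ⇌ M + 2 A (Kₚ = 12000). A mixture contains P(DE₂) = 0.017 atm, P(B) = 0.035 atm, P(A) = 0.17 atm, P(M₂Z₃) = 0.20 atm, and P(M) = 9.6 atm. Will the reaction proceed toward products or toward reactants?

Qₚ = P(M)·P(A)² / (P(B)·P(M₂Z₃)·P(DE₂)) = (9.6)·(0.17)² / ((0.035)·(0.20)·(0.017)) = 2300
Qₚ = 2300 < Kₚ = 12000, so the forward reaction proceeds.

to the right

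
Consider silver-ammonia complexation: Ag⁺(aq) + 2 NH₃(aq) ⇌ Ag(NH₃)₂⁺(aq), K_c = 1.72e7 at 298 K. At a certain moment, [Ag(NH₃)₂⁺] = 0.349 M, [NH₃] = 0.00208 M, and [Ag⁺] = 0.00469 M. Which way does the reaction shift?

no net change (already at equilibrium)

Q_c = [Ag(NH₃)₂⁺] / ([Ag⁺]·[NH₃]²) = (0.349) / ((0.00469)·(0.00208)²) = 1.72e7
Q_c = 1.72e7 = K_c, so the system is already at equilibrium.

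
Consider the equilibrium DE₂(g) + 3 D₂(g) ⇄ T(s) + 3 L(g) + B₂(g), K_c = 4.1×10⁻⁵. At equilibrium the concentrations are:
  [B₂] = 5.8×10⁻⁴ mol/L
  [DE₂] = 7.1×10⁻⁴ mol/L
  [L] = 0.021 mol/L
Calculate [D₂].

(T is a pure solid — omitted from K_c.)
At equilibrium, K_c = [L]³·[B₂] / ([DE₂]·[D₂]³) = 4.1×10⁻⁵.
(0.021)³·(5.8×10⁻⁴) / ((7.1×10⁻⁴)·([D₂])³) = 4.1×10⁻⁵
[D₂]³ = 0.185 ⇒ [D₂] = 0.57 mol/L

[D₂] = 0.57 mol/L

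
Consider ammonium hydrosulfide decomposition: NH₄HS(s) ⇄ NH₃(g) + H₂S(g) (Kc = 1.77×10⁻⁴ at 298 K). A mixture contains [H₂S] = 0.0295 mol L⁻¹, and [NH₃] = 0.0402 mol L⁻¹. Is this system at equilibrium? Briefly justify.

no; Q > K, reaction proceeds in reverse

(NH₄HS is a pure solid — omitted from Qc.)
Qc = [NH₃]·[H₂S] = (0.0402)·(0.0295) = 0.00119
Qc = 0.00119 > Kc = 1.77×10⁻⁴: net reverse reaction.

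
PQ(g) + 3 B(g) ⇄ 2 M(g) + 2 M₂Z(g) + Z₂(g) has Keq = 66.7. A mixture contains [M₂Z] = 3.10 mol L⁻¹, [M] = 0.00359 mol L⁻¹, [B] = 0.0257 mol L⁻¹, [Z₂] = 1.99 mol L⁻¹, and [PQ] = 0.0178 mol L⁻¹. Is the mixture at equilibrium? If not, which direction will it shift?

no; Q > K, reaction proceeds in reverse

Q = [M]²·[M₂Z]²·[Z₂] / ([PQ]·[B]³) = (0.00359)²·(3.10)²·(1.99) / ((0.0178)·(0.0257)³) = 816
Q = 816 > Keq = 66.7: net reverse reaction.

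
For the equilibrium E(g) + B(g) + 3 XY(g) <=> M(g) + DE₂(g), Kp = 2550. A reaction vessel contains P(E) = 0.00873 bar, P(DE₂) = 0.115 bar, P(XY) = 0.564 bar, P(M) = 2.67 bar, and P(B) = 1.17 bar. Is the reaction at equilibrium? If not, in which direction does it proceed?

Qp = P(M)·P(DE₂) / (P(E)·P(B)·P(XY)³) = (2.67)·(0.115) / ((0.00873)·(1.17)·(0.564)³) = 168
Qp = 168 < Kp = 2550, so the forward reaction proceeds.

to the right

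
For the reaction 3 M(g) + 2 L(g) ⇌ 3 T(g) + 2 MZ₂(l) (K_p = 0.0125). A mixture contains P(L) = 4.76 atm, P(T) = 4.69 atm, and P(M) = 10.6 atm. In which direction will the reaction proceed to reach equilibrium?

forward (toward products)

(MZ₂ is a pure liquid — omitted from Q_p.)
Q_p = P(T)³ / (P(M)³·P(L)²) = (4.69)³ / ((10.6)³·(4.76)²) = 0.00382
Q_p = 0.00382 < K_p = 0.0125, so the forward reaction proceeds.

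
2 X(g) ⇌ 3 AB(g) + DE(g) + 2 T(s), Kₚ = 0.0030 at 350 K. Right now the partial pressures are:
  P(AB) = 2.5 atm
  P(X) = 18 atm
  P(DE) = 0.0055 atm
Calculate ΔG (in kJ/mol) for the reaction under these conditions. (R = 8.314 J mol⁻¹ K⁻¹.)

ΔG = -7.06 kJ/mol

(T is a pure solid — omitted from Qₚ.)
Qₚ = P(AB)³·P(DE) / P(X)² = (2.5)³·(0.0055) / (18)² = 2.65e-4
ΔG = RT ln(Qₚ/Kₚ) = (8.314 J mol⁻¹ K⁻¹)(350 K) × ln(2.65e-4/0.0030)
   = (2.910 kJ/mol)(-2.427) = -7.06 kJ/mol
ΔG < 0, so the forward reaction is spontaneous (proceeds forward).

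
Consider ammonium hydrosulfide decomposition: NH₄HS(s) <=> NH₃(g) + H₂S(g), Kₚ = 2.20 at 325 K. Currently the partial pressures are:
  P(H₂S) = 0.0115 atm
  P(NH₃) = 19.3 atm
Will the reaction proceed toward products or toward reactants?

(NH₄HS is a pure solid — omitted from Qₚ.)
Qₚ = P(NH₃)·P(H₂S) = (19.3)·(0.0115) = 0.222
Qₚ = 0.222 < Kₚ = 2.20, so the forward reaction proceeds.

to the right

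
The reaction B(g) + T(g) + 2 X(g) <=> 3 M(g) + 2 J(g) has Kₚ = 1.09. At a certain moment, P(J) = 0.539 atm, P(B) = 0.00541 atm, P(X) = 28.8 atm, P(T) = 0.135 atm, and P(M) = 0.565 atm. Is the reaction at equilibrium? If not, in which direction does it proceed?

toward products

Qₚ = P(M)³·P(J)² / (P(B)·P(T)·P(X)²) = (0.565)³·(0.539)² / ((0.00541)·(0.135)·(28.8)²) = 0.0865
Qₚ = 0.0865 < Kₚ = 1.09, so the forward reaction proceeds.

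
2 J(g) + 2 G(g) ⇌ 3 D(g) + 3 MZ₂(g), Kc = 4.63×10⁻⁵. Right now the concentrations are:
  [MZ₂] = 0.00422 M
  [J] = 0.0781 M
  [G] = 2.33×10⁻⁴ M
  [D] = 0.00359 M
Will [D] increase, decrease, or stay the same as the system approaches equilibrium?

Qc = [D]³·[MZ₂]³ / ([J]²·[G]²) = (0.00359)³·(0.00422)³ / ((0.0781)²·(2.33×10⁻⁴)²) = 1.05×10⁻⁵
Qc = 1.05×10⁻⁵ < Kc = 4.63×10⁻⁵: net forward reaction.
D is a product, so it increases.

increase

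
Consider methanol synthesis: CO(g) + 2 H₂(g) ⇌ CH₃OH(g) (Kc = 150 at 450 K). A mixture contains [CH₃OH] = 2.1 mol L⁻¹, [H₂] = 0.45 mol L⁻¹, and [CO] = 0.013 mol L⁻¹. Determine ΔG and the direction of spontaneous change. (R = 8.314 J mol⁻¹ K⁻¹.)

ΔG = 6.25 kJ/mol; the forward reaction is non-spontaneous

Qc = [CH₃OH] / ([CO]·[H₂]²) = (2.1) / ((0.013)·(0.45)²) = 798
ΔG = RT ln(Qc/Kc) = (8.314 J mol⁻¹ K⁻¹)(450 K) × ln(798/150)
   = (3.741 kJ/mol)(1.671) = 6.25 kJ/mol
ΔG > 0, so the forward reaction is non-spontaneous (proceeds in reverse).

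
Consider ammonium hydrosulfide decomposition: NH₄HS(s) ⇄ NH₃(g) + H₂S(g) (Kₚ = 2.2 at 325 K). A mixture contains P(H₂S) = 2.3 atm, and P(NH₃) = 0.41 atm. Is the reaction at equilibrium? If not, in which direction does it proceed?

forward (toward products)

(NH₄HS is a pure solid — omitted from Qₚ.)
Qₚ = P(NH₃)·P(H₂S) = (0.41)·(2.3) = 0.94
Qₚ = 0.94 < Kₚ = 2.2, so the forward reaction proceeds.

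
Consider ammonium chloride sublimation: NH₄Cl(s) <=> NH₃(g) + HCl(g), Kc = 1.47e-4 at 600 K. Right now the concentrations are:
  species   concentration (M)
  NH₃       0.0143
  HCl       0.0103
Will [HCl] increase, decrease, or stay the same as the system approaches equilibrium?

(NH₄Cl is a pure solid — omitted from Qc.)
Qc = [NH₃]·[HCl] = (0.0143)·(0.0103) = 1.47e-4
Qc = 1.47e-4 = Kc; the system is at equilibrium.

stay the same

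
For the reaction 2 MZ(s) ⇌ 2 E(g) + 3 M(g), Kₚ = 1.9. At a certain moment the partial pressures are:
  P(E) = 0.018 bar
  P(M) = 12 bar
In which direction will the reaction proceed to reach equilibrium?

(MZ is a pure solid — omitted from Qₚ.)
Qₚ = P(E)²·P(M)³ = (0.018)²·(12)³ = 0.56
Qₚ = 0.56 < Kₚ = 1.9, so the forward reaction proceeds.

in the forward direction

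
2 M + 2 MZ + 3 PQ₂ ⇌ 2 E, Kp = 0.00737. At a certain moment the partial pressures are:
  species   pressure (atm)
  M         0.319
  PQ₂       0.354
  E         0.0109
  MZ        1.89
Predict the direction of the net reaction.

Qp = P(E)² / (P(M)²·P(MZ)²·P(PQ₂)³) = (0.0109)² / ((0.319)²·(1.89)²·(0.354)³) = 0.00737
Qp = 0.00737 = Kp, so the system is already at equilibrium.

no net change (already at equilibrium)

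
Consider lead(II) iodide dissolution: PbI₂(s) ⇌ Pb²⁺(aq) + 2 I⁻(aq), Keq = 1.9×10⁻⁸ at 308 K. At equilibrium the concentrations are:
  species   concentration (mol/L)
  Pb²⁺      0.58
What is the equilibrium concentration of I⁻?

(PbI₂ is a pure solid — omitted from Keq.)
At equilibrium, Keq = [Pb²⁺]·[I⁻]² = 1.9×10⁻⁸.
(0.58)·([I⁻])² = 1.9×10⁻⁸
[I⁻]² = 3.28×10⁻⁸ ⇒ [I⁻] = 1.8×10⁻⁴ mol/L

[I⁻] = 1.8×10⁻⁴ mol/L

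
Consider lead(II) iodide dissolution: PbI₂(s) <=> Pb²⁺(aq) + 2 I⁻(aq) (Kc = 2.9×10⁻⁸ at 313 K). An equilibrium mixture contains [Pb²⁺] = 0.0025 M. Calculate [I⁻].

(PbI₂ is a pure solid — omitted from Kc.)
At equilibrium, Kc = [Pb²⁺]·[I⁻]² = 2.9×10⁻⁸.
(0.0025)·([I⁻])² = 2.9×10⁻⁸
[I⁻]² = 1.16×10⁻⁵ ⇒ [I⁻] = 0.0034 M

[I⁻] = 0.0034 M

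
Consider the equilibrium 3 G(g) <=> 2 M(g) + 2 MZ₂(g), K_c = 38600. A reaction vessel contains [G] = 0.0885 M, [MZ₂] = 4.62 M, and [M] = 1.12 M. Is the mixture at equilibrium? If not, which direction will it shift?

Q_c = [M]²·[MZ₂]² / [G]³ = (1.12)²·(4.62)² / (0.0885)³ = 38600
Q_c = 38600 = K_c; the system is at equilibrium.

yes, at equilibrium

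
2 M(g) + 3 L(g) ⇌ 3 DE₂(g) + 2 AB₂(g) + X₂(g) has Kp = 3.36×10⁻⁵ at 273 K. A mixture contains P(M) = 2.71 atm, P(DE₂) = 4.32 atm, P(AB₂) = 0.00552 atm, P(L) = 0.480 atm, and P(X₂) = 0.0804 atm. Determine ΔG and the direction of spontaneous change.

ΔG = 4.49 kJ/mol; the forward reaction is non-spontaneous

Qp = P(DE₂)³·P(AB₂)²·P(X₂) / (P(M)²·P(L)³) = (4.32)³·(0.00552)²·(0.0804) / ((2.71)²·(0.480)³) = 2.43×10⁻⁴
ΔG = RT ln(Qp/Kp) = (8.314 J mol⁻¹ K⁻¹)(273 K) × ln(2.43×10⁻⁴/3.36×10⁻⁵)
   = (2.270 kJ/mol)(1.979) = 4.49 kJ/mol
ΔG > 0, so the forward reaction is non-spontaneous (proceeds in reverse).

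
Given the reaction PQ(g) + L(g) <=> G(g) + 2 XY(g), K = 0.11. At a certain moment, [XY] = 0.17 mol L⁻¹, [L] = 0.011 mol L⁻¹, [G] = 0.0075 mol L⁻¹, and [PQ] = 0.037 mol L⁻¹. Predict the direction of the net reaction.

in the reverse direction

Q = [G]·[XY]² / ([PQ]·[L]) = (0.0075)·(0.17)² / ((0.037)·(0.011)) = 0.53
Q = 0.53 > K = 0.11, so the reverse reaction proceeds.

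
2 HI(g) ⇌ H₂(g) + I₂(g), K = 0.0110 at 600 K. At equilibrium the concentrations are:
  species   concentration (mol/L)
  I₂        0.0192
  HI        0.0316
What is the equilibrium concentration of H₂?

At equilibrium, K = [H₂]·[I₂] / [HI]² = 0.0110.
([H₂])·(0.0192) / (0.0316)² = 0.0110
[H₂] = 5.72e-4 mol/L

[H₂] = 5.72e-4 mol/L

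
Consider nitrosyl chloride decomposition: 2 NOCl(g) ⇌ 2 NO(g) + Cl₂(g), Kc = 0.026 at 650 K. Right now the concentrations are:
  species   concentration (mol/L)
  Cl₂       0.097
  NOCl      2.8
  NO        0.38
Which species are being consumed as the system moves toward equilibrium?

Qc = [NO]²·[Cl₂] / [NOCl]² = (0.38)²·(0.097) / (2.8)² = 0.0018
Qc = 0.0018 < Kc = 0.026: net forward reaction.

NOCl (reactants)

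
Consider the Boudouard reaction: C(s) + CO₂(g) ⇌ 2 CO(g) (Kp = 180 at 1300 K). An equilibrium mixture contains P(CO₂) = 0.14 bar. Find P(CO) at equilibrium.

(C is a pure solid — omitted from Kp.)
At equilibrium, Kp = P(CO)² / P(CO₂) = 180.
(P(CO))² / (0.14) = 180
P(CO)² = 25.2 ⇒ P(CO) = 5.0 bar

P(CO) = 5.0 bar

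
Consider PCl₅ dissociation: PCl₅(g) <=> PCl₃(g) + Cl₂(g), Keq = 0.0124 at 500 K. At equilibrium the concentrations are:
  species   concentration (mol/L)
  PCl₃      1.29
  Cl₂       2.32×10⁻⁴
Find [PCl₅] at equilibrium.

At equilibrium, Keq = [PCl₃]·[Cl₂] / [PCl₅] = 0.0124.
(1.29)·(2.32×10⁻⁴) / ([PCl₅]) = 0.0124
[PCl₅] = 0.0241 mol/L

[PCl₅] = 0.0241 mol/L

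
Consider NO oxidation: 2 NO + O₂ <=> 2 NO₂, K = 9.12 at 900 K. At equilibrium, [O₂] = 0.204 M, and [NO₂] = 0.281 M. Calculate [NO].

[NO] = 0.206 M

At equilibrium, K = [NO₂]² / ([NO]²·[O₂]) = 9.12.
(0.281)² / (([NO])²·(0.204)) = 9.12
[NO]² = 0.0424 ⇒ [NO] = 0.206 M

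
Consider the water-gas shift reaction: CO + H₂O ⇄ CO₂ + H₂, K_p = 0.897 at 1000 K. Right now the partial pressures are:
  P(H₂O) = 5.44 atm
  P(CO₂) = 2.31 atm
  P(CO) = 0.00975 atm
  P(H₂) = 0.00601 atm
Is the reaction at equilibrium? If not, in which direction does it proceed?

in the forward direction

Q_p = P(CO₂)·P(H₂) / (P(CO)·P(H₂O)) = (2.31)·(0.00601) / ((0.00975)·(5.44)) = 0.262
Q_p = 0.262 < K_p = 0.897, so the forward reaction proceeds.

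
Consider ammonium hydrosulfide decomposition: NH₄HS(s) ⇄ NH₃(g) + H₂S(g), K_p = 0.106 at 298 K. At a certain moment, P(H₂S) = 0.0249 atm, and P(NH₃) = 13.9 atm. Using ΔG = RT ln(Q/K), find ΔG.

(NH₄HS is a pure solid — omitted from Q_p.)
Q_p = P(NH₃)·P(H₂S) = (13.9)·(0.0249) = 0.346
ΔG = RT ln(Q_p/K_p) = (8.314 J mol⁻¹ K⁻¹)(298 K) × ln(0.346/0.106)
   = (2.478 kJ/mol)(1.183) = 2.93 kJ/mol
ΔG > 0, so the forward reaction is non-spontaneous (proceeds in reverse).

ΔG = 2.93 kJ/mol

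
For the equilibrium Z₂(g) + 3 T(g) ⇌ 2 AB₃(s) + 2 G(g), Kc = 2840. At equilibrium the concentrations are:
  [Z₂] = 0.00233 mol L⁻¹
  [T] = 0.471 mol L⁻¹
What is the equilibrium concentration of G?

[G] = 0.832 mol L⁻¹

(AB₃ is a pure solid — omitted from Kc.)
At equilibrium, Kc = [G]² / ([Z₂]·[T]³) = 2840.
([G])² / ((0.00233)·(0.471)³) = 2840
[G]² = 0.691 ⇒ [G] = 0.832 mol L⁻¹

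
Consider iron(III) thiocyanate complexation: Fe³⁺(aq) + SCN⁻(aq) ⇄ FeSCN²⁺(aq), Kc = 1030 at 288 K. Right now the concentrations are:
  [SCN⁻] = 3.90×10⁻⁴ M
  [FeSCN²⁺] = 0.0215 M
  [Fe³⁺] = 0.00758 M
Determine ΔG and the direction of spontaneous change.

Qc = [FeSCN²⁺] / ([Fe³⁺]·[SCN⁻]) = (0.0215) / ((0.00758)·(3.90×10⁻⁴)) = 7270
ΔG = RT ln(Qc/Kc) = (8.314 J mol⁻¹ K⁻¹)(288 K) × ln(7270/1030)
   = (2.394 kJ/mol)(1.954) = 4.68 kJ/mol
ΔG > 0, so the forward reaction is non-spontaneous (proceeds in reverse).

ΔG = 4.68 kJ/mol; the forward reaction is non-spontaneous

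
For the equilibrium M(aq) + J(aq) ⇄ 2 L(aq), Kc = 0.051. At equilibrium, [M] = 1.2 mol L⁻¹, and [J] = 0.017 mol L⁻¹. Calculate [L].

[L] = 0.032 mol L⁻¹

At equilibrium, Kc = [L]² / ([M]·[J]) = 0.051.
([L])² / ((1.2)·(0.017)) = 0.051
[L]² = 0.00104 ⇒ [L] = 0.032 mol L⁻¹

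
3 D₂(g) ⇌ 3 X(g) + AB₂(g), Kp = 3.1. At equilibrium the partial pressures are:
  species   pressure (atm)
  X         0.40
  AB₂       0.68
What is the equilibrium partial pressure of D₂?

At equilibrium, Kp = P(X)³·P(AB₂) / P(D₂)³ = 3.1.
(0.40)³·(0.68) / (P(D₂))³ = 3.1
P(D₂)³ = 0.0140 ⇒ P(D₂) = 0.24 atm

P(D₂) = 0.24 atm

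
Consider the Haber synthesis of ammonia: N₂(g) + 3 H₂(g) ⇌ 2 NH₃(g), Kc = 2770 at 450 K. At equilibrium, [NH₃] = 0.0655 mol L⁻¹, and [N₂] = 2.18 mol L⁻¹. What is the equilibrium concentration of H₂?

At equilibrium, Kc = [NH₃]² / ([N₂]·[H₂]³) = 2770.
(0.0655)² / ((2.18)·([H₂])³) = 2770
[H₂]³ = 7.10×10⁻⁷ ⇒ [H₂] = 0.00892 mol L⁻¹

[H₂] = 0.00892 mol L⁻¹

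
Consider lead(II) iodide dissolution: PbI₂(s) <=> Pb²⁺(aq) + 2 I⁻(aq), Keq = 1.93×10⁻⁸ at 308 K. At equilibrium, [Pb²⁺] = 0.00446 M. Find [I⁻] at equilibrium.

(PbI₂ is a pure solid — omitted from Keq.)
At equilibrium, Keq = [Pb²⁺]·[I⁻]² = 1.93×10⁻⁸.
(0.00446)·([I⁻])² = 1.93×10⁻⁸
[I⁻]² = 4.33×10⁻⁶ ⇒ [I⁻] = 0.00208 M

[I⁻] = 0.00208 M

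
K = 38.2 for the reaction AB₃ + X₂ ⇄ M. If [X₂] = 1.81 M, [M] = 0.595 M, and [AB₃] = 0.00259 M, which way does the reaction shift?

toward reactants

Q = [M] / ([AB₃]·[X₂]) = (0.595) / ((0.00259)·(1.81)) = 127
Q = 127 > K = 38.2, so the reverse reaction proceeds.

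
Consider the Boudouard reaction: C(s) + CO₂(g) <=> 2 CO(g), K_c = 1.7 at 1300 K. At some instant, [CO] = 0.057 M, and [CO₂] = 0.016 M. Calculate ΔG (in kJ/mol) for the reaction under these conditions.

(C is a pure solid — omitted from Q_c.)
Q_c = [CO]² / [CO₂] = (0.057)² / (0.016) = 0.203
ΔG = RT ln(Q_c/K_c) = (8.314 J mol⁻¹ K⁻¹)(1300 K) × ln(0.203/1.7)
   = (10.81 kJ/mol)(-2.125) = -23.0 kJ/mol
ΔG < 0, so the forward reaction is spontaneous (proceeds forward).

ΔG = -23.0 kJ/mol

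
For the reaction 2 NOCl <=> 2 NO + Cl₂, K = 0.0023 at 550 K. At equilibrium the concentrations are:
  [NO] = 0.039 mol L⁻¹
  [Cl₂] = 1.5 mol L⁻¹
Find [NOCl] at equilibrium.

[NOCl] = 1.0 mol L⁻¹

At equilibrium, K = [NO]²·[Cl₂] / [NOCl]² = 0.0023.
(0.039)²·(1.5) / ([NOCl])² = 0.0023
[NOCl]² = 0.992 ⇒ [NOCl] = 1.0 mol L⁻¹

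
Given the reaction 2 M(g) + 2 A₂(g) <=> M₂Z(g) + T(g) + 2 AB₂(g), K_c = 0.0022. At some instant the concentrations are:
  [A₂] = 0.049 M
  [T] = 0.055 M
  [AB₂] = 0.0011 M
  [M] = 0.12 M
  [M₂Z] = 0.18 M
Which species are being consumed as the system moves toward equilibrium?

M, A₂ (reactants)

Q_c = [M₂Z]·[T]·[AB₂]² / ([M]²·[A₂]²) = (0.18)·(0.055)·(0.0011)² / ((0.12)²·(0.049)²) = 3.5e-4
Q_c = 3.5e-4 < K_c = 0.0022: net forward reaction.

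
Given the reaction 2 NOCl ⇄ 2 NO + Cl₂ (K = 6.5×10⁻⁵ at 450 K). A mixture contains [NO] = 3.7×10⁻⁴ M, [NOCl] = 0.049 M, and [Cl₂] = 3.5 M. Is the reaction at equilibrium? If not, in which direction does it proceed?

reverse (toward reactants)

Q = [NO]²·[Cl₂] / [NOCl]² = (3.7×10⁻⁴)²·(3.5) / (0.049)² = 2.0×10⁻⁴
Q = 2.0×10⁻⁴ > K = 6.5×10⁻⁵, so the reverse reaction proceeds.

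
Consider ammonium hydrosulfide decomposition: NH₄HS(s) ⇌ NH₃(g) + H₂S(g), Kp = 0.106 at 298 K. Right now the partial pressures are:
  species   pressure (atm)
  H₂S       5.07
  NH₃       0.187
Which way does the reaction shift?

(NH₄HS is a pure solid — omitted from Qp.)
Qp = P(NH₃)·P(H₂S) = (0.187)·(5.07) = 0.948
Qp = 0.948 > Kp = 0.106, so the reverse reaction proceeds.

in the reverse direction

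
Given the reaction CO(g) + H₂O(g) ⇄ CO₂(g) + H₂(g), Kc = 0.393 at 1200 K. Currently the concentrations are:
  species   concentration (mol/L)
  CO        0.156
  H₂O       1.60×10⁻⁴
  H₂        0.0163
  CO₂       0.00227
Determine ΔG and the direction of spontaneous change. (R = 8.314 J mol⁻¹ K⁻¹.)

ΔG = 13.2 kJ/mol; the forward reaction is non-spontaneous

Qc = [CO₂]·[H₂] / ([CO]·[H₂O]) = (0.00227)·(0.0163) / ((0.156)·(1.60×10⁻⁴)) = 1.48
ΔG = RT ln(Qc/Kc) = (8.314 J mol⁻¹ K⁻¹)(1200 K) × ln(1.48/0.393)
   = (9.977 kJ/mol)(1.326) = 13.2 kJ/mol
ΔG > 0, so the forward reaction is non-spontaneous (proceeds in reverse).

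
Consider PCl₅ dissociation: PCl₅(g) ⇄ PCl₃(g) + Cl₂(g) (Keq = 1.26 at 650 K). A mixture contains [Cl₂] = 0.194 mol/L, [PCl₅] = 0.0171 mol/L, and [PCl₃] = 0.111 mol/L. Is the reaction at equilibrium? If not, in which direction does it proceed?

at equilibrium

Q = [PCl₃]·[Cl₂] / [PCl₅] = (0.111)·(0.194) / (0.0171) = 1.26
Q = 1.26 = Keq, so the system is already at equilibrium.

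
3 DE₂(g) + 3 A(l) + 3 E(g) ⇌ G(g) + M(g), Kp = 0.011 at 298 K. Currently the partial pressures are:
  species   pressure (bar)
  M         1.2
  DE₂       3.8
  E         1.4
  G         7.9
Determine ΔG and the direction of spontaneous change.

ΔG = 4.32 kJ/mol; the forward reaction is non-spontaneous

(A is a pure liquid — omitted from Qp.)
Qp = P(G)·P(M) / (P(DE₂)³·P(E)³) = (7.9)·(1.2) / ((3.8)³·(1.4)³) = 0.0630
ΔG = RT ln(Qp/Kp) = (8.314 J mol⁻¹ K⁻¹)(298 K) × ln(0.0630/0.011)
   = (2.478 kJ/mol)(1.745) = 4.32 kJ/mol
ΔG > 0, so the forward reaction is non-spontaneous (proceeds in reverse).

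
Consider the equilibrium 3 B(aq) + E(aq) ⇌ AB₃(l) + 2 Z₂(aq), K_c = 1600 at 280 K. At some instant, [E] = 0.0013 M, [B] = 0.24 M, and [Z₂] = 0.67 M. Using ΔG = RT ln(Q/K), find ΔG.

(AB₃ is a pure liquid — omitted from Q_c.)
Q_c = [Z₂]² / ([B]³·[E]) = (0.67)² / ((0.24)³·(0.0013)) = 25000
ΔG = RT ln(Q_c/K_c) = (8.314 J mol⁻¹ K⁻¹)(280 K) × ln(25000/1600)
   = (2.328 kJ/mol)(2.749) = 6.40 kJ/mol
ΔG > 0, so the forward reaction is non-spontaneous (proceeds in reverse).

ΔG = 6.40 kJ/mol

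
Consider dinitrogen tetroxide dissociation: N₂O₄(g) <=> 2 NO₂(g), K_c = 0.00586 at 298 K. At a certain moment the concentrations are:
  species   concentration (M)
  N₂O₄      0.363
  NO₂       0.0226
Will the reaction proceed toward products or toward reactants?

Q_c = [NO₂]² / [N₂O₄] = (0.0226)² / (0.363) = 0.00141
Q_c = 0.00141 < K_c = 0.00586, so the forward reaction proceeds.

to the right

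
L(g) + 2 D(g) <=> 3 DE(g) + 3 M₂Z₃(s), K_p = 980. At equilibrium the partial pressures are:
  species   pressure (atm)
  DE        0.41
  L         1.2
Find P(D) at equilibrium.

P(D) = 0.0077 atm

(M₂Z₃ is a pure solid — omitted from K_p.)
At equilibrium, K_p = P(DE)³ / (P(L)·P(D)²) = 980.
(0.41)³ / ((1.2)·(P(D))²) = 980
P(D)² = 5.86×10⁻⁵ ⇒ P(D) = 0.0077 atm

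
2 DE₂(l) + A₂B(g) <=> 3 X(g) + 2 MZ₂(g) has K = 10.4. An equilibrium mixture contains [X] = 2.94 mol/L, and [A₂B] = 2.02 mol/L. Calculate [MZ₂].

(DE₂ is a pure liquid — omitted from K.)
At equilibrium, K = [X]³·[MZ₂]² / [A₂B] = 10.4.
(2.94)³·([MZ₂])² / (2.02) = 10.4
[MZ₂]² = 0.827 ⇒ [MZ₂] = 0.909 mol/L

[MZ₂] = 0.909 mol/L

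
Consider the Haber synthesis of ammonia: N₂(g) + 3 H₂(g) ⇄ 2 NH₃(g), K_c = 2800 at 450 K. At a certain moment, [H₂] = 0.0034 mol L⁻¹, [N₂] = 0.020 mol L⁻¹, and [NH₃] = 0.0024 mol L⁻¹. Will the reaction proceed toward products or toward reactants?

to the left

Q_c = [NH₃]² / ([N₂]·[H₂]³) = (0.0024)² / ((0.020)·(0.0034)³) = 7300
Q_c = 7300 > K_c = 2800, so the reverse reaction proceeds.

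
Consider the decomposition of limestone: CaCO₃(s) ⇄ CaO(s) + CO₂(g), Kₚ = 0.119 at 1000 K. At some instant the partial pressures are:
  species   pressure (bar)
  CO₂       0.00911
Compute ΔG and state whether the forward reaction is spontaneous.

ΔG = -21.4 kJ/mol; the forward reaction is spontaneous

(CaCO₃, CaO are pure solids — omitted from Qₚ.)
Qₚ = P(CO₂) = 0.00911
ΔG = RT ln(Qₚ/Kₚ) = (8.314 J mol⁻¹ K⁻¹)(1000 K) × ln(0.00911/0.119)
   = (8.314 kJ/mol)(-2.570) = -21.4 kJ/mol
ΔG < 0, so the forward reaction is spontaneous (proceeds forward).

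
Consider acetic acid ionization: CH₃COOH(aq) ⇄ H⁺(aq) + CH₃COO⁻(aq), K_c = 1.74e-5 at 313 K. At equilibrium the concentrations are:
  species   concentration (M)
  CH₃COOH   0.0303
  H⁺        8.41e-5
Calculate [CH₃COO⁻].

[CH₃COO⁻] = 0.00627 M

At equilibrium, K_c = [H⁺]·[CH₃COO⁻] / [CH₃COOH] = 1.74e-5.
(8.41e-5)·([CH₃COO⁻]) / (0.0303) = 1.74e-5
[CH₃COO⁻] = 0.00627 M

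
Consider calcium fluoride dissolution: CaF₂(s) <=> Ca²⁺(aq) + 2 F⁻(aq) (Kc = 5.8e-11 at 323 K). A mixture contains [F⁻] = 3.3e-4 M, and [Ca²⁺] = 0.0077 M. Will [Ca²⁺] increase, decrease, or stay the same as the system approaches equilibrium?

decrease

(CaF₂ is a pure solid — omitted from Qc.)
Qc = [Ca²⁺]·[F⁻]² = (0.0077)·(3.3e-4)² = 8.4e-10
Qc = 8.4e-10 > Kc = 5.8e-11: net reverse reaction.
Ca²⁺ is a product, so it decreases.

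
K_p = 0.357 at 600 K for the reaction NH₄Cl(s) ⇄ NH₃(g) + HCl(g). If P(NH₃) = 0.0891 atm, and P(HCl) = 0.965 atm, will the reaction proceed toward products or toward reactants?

toward products

(NH₄Cl is a pure solid — omitted from Q_p.)
Q_p = P(NH₃)·P(HCl) = (0.0891)·(0.965) = 0.0860
Q_p = 0.0860 < K_p = 0.357, so the forward reaction proceeds.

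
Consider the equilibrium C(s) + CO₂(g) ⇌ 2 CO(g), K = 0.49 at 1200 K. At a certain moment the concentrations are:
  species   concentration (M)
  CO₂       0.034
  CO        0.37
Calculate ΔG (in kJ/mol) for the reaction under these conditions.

(C is a pure solid — omitted from Q.)
Q = [CO]² / [CO₂] = (0.37)² / (0.034) = 4.03
ΔG = RT ln(Q/K) = (8.314 J mol⁻¹ K⁻¹)(1200 K) × ln(4.03/0.49)
   = (9.977 kJ/mol)(2.107) = 21.0 kJ/mol
ΔG > 0, so the forward reaction is non-spontaneous (proceeds in reverse).

ΔG = 21.0 kJ/mol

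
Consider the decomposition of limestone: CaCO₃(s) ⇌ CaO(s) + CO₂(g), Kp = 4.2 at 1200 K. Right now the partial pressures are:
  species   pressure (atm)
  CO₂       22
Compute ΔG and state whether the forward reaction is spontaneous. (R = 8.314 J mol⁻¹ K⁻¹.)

ΔG = 16.5 kJ/mol; the forward reaction is non-spontaneous

(CaCO₃, CaO are pure solids — omitted from Qp.)
Qp = P(CO₂) = 22.0
ΔG = RT ln(Qp/Kp) = (8.314 J mol⁻¹ K⁻¹)(1200 K) × ln(22.0/4.2)
   = (9.977 kJ/mol)(1.656) = 16.5 kJ/mol
ΔG > 0, so the forward reaction is non-spontaneous (proceeds in reverse).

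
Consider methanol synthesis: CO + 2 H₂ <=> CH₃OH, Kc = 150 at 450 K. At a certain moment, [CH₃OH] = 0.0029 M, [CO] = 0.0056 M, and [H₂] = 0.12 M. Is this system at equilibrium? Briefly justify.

Qc = [CH₃OH] / ([CO]·[H₂]²) = (0.0029) / ((0.0056)·(0.12)²) = 36
Qc = 36 < Kc = 150: net forward reaction.

no; Q < K, reaction proceeds forward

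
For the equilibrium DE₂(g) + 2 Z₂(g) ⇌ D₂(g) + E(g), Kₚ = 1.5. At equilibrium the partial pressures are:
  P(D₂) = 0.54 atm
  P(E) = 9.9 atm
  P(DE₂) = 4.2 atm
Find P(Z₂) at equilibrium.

At equilibrium, Kₚ = P(D₂)·P(E) / (P(DE₂)·P(Z₂)²) = 1.5.
(0.54)·(9.9) / ((4.2)·(P(Z₂))²) = 1.5
P(Z₂)² = 0.849 ⇒ P(Z₂) = 0.92 atm

P(Z₂) = 0.92 atm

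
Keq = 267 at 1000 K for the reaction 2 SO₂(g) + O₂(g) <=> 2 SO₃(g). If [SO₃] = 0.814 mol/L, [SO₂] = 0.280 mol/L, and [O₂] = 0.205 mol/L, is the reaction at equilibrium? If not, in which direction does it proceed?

Q = [SO₃]² / ([SO₂]²·[O₂]) = (0.814)² / ((0.280)²·(0.205)) = 41.2
Q = 41.2 < Keq = 267, so the forward reaction proceeds.

to the right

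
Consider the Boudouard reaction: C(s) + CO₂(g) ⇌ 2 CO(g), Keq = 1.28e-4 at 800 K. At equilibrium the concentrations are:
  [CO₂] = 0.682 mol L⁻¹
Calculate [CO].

(C is a pure solid — omitted from Keq.)
At equilibrium, Keq = [CO]² / [CO₂] = 1.28e-4.
([CO])² / (0.682) = 1.28e-4
[CO]² = 8.73e-5 ⇒ [CO] = 0.00934 mol L⁻¹

[CO] = 0.00934 mol L⁻¹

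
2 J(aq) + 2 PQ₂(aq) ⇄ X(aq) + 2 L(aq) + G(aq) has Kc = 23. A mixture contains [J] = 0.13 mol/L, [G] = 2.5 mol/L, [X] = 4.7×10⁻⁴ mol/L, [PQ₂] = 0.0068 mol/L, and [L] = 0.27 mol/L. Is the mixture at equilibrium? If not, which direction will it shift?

Qc = [X]·[L]²·[G] / ([J]²·[PQ₂]²) = (4.7×10⁻⁴)·(0.27)²·(2.5) / ((0.13)²·(0.0068)²) = 110
Qc = 110 > Kc = 23: net reverse reaction.

no; Q > K, reaction proceeds in reverse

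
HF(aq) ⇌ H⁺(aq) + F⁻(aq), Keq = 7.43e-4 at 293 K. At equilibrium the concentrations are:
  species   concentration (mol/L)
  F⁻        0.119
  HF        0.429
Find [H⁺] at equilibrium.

[H⁺] = 0.00268 mol/L

At equilibrium, Keq = [H⁺]·[F⁻] / [HF] = 7.43e-4.
([H⁺])·(0.119) / (0.429) = 7.43e-4
[H⁺] = 0.00268 mol/L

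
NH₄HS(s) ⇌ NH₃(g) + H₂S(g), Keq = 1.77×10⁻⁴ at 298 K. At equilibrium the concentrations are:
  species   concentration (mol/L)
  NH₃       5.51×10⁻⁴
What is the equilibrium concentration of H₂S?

[H₂S] = 0.321 mol/L

(NH₄HS is a pure solid — omitted from Keq.)
At equilibrium, Keq = [NH₃]·[H₂S] = 1.77×10⁻⁴.
(5.51×10⁻⁴)·([H₂S]) = 1.77×10⁻⁴
[H₂S] = 0.321 mol/L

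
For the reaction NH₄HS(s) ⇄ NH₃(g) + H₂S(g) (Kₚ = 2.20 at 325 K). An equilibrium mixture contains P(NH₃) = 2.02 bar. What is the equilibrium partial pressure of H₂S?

P(H₂S) = 1.09 bar

(NH₄HS is a pure solid — omitted from Kₚ.)
At equilibrium, Kₚ = P(NH₃)·P(H₂S) = 2.20.
(2.02)·(P(H₂S)) = 2.20
P(H₂S) = 1.09 bar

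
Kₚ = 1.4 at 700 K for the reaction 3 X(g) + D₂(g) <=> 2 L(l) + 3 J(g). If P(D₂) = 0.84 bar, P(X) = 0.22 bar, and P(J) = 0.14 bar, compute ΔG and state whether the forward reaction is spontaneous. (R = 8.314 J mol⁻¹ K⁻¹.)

(L is a pure liquid — omitted from Qₚ.)
Qₚ = P(J)³ / (P(X)³·P(D₂)) = (0.14)³ / ((0.22)³·(0.84)) = 0.307
ΔG = RT ln(Qₚ/Kₚ) = (8.314 J mol⁻¹ K⁻¹)(700 K) × ln(0.307/1.4)
   = (5.820 kJ/mol)(-1.517) = -8.83 kJ/mol
ΔG < 0, so the forward reaction is spontaneous (proceeds forward).

ΔG = -8.83 kJ/mol; the forward reaction is spontaneous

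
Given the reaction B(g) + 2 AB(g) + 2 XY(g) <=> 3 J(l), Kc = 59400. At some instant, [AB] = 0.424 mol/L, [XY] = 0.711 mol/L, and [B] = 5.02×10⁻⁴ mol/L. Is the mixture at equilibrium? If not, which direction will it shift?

(J is a pure liquid — omitted from Qc.)
Qc = 1 / ([B]·[AB]²·[XY]²) = 1 / ((5.02×10⁻⁴)·(0.424)²·(0.711)²) = 21900
Qc = 21900 < Kc = 59400: net forward reaction.

no; Q < K, reaction proceeds forward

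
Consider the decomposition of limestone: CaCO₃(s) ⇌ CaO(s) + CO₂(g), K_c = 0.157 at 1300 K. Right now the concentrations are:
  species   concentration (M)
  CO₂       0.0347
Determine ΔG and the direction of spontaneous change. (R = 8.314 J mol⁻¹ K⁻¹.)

ΔG = -16.3 kJ/mol; the forward reaction is spontaneous

(CaCO₃, CaO are pure solids — omitted from Q_c.)
Q_c = [CO₂] = 0.0347
ΔG = RT ln(Q_c/K_c) = (8.314 J mol⁻¹ K⁻¹)(1300 K) × ln(0.0347/0.157)
   = (10.81 kJ/mol)(-1.510) = -16.3 kJ/mol
ΔG < 0, so the forward reaction is spontaneous (proceeds forward).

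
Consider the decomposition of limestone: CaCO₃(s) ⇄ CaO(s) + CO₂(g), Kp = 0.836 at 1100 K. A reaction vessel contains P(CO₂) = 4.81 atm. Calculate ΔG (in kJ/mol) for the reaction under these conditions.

(CaCO₃, CaO are pure solids — omitted from Qp.)
Qp = P(CO₂) = 4.81
ΔG = RT ln(Qp/Kp) = (8.314 J mol⁻¹ K⁻¹)(1100 K) × ln(4.81/0.836)
   = (9.145 kJ/mol)(1.750) = 16.0 kJ/mol
ΔG > 0, so the forward reaction is non-spontaneous (proceeds in reverse).

ΔG = 16.0 kJ/mol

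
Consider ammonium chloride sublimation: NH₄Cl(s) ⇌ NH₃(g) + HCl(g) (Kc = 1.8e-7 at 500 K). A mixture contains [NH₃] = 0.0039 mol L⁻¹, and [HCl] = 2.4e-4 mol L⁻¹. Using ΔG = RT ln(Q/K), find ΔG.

(NH₄Cl is a pure solid — omitted from Qc.)
Qc = [NH₃]·[HCl] = (0.0039)·(2.4e-4) = 9.36e-7
ΔG = RT ln(Qc/Kc) = (8.314 J mol⁻¹ K⁻¹)(500 K) × ln(9.36e-7/1.8e-7)
   = (4.157 kJ/mol)(1.649) = 6.85 kJ/mol
ΔG > 0, so the forward reaction is non-spontaneous (proceeds in reverse).

ΔG = 6.85 kJ/mol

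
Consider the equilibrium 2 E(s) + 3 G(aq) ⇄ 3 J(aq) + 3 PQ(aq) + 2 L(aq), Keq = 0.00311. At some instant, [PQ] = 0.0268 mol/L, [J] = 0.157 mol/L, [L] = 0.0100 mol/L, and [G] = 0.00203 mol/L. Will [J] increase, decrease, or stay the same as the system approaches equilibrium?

increase

(E is a pure solid — omitted from Q.)
Q = [J]³·[PQ]³·[L]² / [G]³ = (0.157)³·(0.0268)³·(0.0100)² / (0.00203)³ = 8.90×10⁻⁴
Q = 8.90×10⁻⁴ < Keq = 0.00311: net forward reaction.
J is a product, so it increases.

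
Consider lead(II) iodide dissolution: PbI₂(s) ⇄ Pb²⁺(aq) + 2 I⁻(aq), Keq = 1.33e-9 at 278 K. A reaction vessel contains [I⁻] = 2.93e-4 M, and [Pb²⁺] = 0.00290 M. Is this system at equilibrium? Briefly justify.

no; Q < K, reaction proceeds forward

(PbI₂ is a pure solid — omitted from Q.)
Q = [Pb²⁺]·[I⁻]² = (0.00290)·(2.93e-4)² = 2.49e-10
Q = 2.49e-10 < Keq = 1.33e-9: net forward reaction.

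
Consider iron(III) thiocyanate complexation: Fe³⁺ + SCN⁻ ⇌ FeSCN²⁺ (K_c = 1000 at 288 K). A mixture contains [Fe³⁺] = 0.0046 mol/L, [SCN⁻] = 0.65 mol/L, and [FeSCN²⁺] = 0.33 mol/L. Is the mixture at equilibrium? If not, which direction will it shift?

no; Q < K, reaction proceeds forward

Q_c = [FeSCN²⁺] / ([Fe³⁺]·[SCN⁻]) = (0.33) / ((0.0046)·(0.65)) = 110
Q_c = 110 < K_c = 1000: net forward reaction.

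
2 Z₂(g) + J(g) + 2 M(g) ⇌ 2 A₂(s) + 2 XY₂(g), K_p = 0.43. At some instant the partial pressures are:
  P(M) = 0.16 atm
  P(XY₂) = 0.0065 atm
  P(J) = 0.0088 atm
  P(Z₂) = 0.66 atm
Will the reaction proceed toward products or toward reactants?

neither direction; the system is at equilibrium

(A₂ is a pure solid — omitted from Q_p.)
Q_p = P(XY₂)² / (P(Z₂)²·P(J)·P(M)²) = (0.0065)² / ((0.66)²·(0.0088)·(0.16)²) = 0.43
Q_p = 0.43 = K_p, so the system is already at equilibrium.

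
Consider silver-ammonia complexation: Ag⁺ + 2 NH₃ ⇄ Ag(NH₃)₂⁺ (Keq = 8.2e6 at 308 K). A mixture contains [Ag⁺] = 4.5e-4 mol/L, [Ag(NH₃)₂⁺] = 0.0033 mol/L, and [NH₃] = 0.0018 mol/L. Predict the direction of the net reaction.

Q = [Ag(NH₃)₂⁺] / ([Ag⁺]·[NH₃]²) = (0.0033) / ((4.5e-4)·(0.0018)²) = 2.3e6
Q = 2.3e6 < Keq = 8.2e6, so the forward reaction proceeds.

forward (toward products)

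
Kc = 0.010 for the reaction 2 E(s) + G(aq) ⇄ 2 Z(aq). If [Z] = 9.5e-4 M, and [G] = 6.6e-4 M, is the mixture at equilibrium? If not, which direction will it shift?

no; Q < K, reaction proceeds forward

(E is a pure solid — omitted from Qc.)
Qc = [Z]² / [G] = (9.5e-4)² / (6.6e-4) = 0.0014
Qc = 0.0014 < Kc = 0.010: net forward reaction.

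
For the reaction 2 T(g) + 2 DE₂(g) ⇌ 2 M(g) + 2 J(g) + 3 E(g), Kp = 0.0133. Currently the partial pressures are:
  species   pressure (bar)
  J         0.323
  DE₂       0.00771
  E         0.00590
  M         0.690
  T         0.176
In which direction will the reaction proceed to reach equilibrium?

Qp = P(M)²·P(J)²·P(E)³ / (P(T)²·P(DE₂)²) = (0.690)²·(0.323)²·(0.00590)³ / ((0.176)²·(0.00771)²) = 0.00554
Qp = 0.00554 < Kp = 0.0133, so the forward reaction proceeds.

in the forward direction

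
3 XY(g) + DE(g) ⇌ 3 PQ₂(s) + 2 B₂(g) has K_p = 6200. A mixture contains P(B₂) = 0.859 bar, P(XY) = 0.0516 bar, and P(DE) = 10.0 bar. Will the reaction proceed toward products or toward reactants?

(PQ₂ is a pure solid — omitted from Q_p.)
Q_p = P(B₂)² / (P(XY)³·P(DE)) = (0.859)² / ((0.0516)³·(10.0)) = 537
Q_p = 537 < K_p = 6200, so the forward reaction proceeds.

in the forward direction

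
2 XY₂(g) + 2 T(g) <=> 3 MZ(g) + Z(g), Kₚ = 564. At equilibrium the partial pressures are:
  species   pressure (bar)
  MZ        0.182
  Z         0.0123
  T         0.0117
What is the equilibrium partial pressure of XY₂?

At equilibrium, Kₚ = P(MZ)³·P(Z) / (P(XY₂)²·P(T)²) = 564.
(0.182)³·(0.0123) / ((P(XY₂))²·(0.0117)²) = 564
P(XY₂)² = 9.60e-4 ⇒ P(XY₂) = 0.0310 bar

P(XY₂) = 0.0310 bar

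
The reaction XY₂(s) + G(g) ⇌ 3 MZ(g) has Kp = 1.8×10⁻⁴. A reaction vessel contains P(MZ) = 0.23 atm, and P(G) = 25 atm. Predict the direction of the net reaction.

(XY₂ is a pure solid — omitted from Qp.)
Qp = P(MZ)³ / P(G) = (0.23)³ / (25) = 4.9×10⁻⁴
Qp = 4.9×10⁻⁴ > Kp = 1.8×10⁻⁴, so the reverse reaction proceeds.

in the reverse direction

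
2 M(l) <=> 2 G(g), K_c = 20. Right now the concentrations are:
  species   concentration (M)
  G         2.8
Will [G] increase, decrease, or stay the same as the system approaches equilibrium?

increase

(M is a pure liquid — omitted from Q_c.)
Q_c = [G]² = (2.8)² = 7.8
Q_c = 7.8 < K_c = 20: net forward reaction.
G is a product, so it increases.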